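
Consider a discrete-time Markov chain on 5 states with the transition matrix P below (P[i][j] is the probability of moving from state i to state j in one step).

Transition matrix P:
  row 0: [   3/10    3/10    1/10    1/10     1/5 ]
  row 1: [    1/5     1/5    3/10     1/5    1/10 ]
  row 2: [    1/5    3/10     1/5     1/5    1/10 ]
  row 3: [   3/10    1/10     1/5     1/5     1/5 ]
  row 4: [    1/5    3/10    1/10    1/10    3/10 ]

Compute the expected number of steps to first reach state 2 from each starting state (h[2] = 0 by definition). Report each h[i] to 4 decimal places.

First-step conditioning: h[2] = 0; for i ≠ 2, h[i] = 1 + Σ_k P[i][k]·h[k].
  h[0] = 1 + 3/10·h[0] + 3/10·h[1] + 1/10·h[3] + 1/5·h[4]
  h[1] = 1 + 1/5·h[0] + 1/5·h[1] + 1/5·h[3] + 1/10·h[4]
  h[3] = 1 + 3/10·h[0] + 1/10·h[1] + 1/5·h[3] + 1/5·h[4]
  h[4] = 1 + 1/5·h[0] + 3/10·h[1] + 1/10·h[3] + 3/10·h[4]
Solving the 4×4 linear system over states ≠ 2 gives exactly h = [202/33, 164/33, 0, 188/33, 202/33] (h[2] = 0 is the target).

h = [6.1212, 4.9697, 0.0000, 5.6970, 6.1212]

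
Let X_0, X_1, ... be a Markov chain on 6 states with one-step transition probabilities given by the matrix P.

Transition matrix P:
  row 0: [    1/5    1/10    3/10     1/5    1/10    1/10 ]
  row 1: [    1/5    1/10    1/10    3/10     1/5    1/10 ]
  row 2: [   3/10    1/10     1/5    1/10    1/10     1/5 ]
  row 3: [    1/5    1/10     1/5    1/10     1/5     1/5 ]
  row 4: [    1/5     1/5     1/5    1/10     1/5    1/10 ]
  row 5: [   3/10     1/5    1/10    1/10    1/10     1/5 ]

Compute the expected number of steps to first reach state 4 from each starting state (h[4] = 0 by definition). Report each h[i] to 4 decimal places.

First-step conditioning: h[4] = 0; for i ≠ 4, h[i] = 1 + Σ_k P[i][k]·h[k].
  h[0] = 1 + 1/5·h[0] + 1/10·h[1] + 3/10·h[2] + 1/5·h[3] + 1/10·h[5]
  h[1] = 1 + 1/5·h[0] + 1/10·h[1] + 1/10·h[2] + 3/10·h[3] + 1/10·h[5]
  h[2] = 1 + 3/10·h[0] + 1/10·h[1] + 1/5·h[2] + 1/10·h[3] + 1/5·h[5]
  h[3] = 1 + 1/5·h[0] + 1/10·h[1] + 1/5·h[2] + 1/10·h[3] + 1/5·h[5]
  h[5] = 1 + 3/10·h[0] + 1/5·h[1] + 1/10·h[2] + 1/10·h[3] + 1/5·h[5]
Solving the 5×5 linear system over states ≠ 4 gives exactly h = [111100/14161, 98790/14161, 111990/14161, 100880/14161, 0, 930/119] (h[4] = 0 is the target).

h = [7.8455, 6.9762, 7.9083, 7.1238, 0.0000, 7.8151]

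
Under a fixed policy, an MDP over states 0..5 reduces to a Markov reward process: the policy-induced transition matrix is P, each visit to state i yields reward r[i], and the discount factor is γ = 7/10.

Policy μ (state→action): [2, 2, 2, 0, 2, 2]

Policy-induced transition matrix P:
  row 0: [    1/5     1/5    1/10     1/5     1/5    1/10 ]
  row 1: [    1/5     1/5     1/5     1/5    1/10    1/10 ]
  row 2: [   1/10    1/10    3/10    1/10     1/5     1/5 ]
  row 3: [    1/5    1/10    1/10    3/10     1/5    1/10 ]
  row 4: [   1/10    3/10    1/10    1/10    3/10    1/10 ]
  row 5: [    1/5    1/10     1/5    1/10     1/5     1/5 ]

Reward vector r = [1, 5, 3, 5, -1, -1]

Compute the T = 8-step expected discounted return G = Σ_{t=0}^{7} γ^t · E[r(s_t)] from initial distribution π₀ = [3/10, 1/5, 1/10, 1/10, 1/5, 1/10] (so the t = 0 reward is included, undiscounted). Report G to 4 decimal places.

G = 6.2051

t=0: π = [0.3000, 0.2000, 0.1000, 0.1000, 0.2000, 0.1000], E[r] = 1.8000, γ^t·E[r] = 1.800000, running G = 1.800000
t=1: π = [0.1700, 0.1900, 0.1500, 0.1700, 0.2000, 0.1200], E[r] = 2.1000, γ^t·E[r] = 1.470000, running G = 3.270000
t=2: π = [0.1650, 0.1760, 0.1610, 0.1700, 0.2010, 0.1270], E[r] = 2.0500, γ^t·E[r] = 1.004500, running G = 4.274500
t=3: π = [0.1638, 0.1743, 0.1625, 0.1681, 0.2025, 0.1288], E[r] = 2.0320, γ^t·E[r] = 0.696976, running G = 4.971476
t=4: π = [0.1635, 0.1743, 0.1628, 0.1674, 0.2028, 0.1291], E[r] = 2.0287, γ^t·E[r] = 0.487086, running G = 5.458562
t=5: π = [0.1634, 0.1743, 0.1629, 0.1673, 0.2029, 0.1292], E[r] = 2.0282, γ^t·E[r] = 0.340875, running G = 5.799437
t=6: π = [0.1634, 0.1743, 0.1629, 0.1672, 0.2029, 0.1292], E[r] = 2.0281, γ^t·E[r] = 0.238600, running G = 6.038037
t=7: π = [0.1634, 0.1743, 0.1629, 0.1672, 0.2029, 0.1292], E[r] = 2.0280, γ^t·E[r] = 0.167018, running G = 6.205055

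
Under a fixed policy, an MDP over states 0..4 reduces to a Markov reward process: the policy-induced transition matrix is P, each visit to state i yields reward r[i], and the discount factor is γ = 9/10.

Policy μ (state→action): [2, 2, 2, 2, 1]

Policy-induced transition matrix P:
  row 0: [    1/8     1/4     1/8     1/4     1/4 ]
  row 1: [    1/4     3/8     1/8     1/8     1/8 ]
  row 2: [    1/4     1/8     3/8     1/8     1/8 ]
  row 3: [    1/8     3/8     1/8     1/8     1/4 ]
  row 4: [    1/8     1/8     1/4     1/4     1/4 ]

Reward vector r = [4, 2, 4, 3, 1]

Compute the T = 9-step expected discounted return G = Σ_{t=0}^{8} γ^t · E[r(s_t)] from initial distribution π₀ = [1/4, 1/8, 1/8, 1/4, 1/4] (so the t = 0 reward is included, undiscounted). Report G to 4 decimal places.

G = 16.7139

t=0: π = [0.2500, 0.1250, 0.1250, 0.2500, 0.2500], E[r] = 2.7500, γ^t·E[r] = 2.750000, running G = 2.750000
t=1: π = [0.1563, 0.2500, 0.1875, 0.1875, 0.2188], E[r] = 2.6563, γ^t·E[r] = 2.390625, running G = 5.140625
t=2: π = [0.1797, 0.2539, 0.1992, 0.1719, 0.1953], E[r] = 2.7344, γ^t·E[r] = 2.214844, running G = 7.355469
t=3: π = [0.1816, 0.2539, 0.1992, 0.1719, 0.1934], E[r] = 2.7402, γ^t·E[r] = 1.997631, running G = 9.353100
t=4: π = [0.1816, 0.2542, 0.1990, 0.1719, 0.1934], E[r] = 2.7397, γ^t·E[r] = 1.797547, running G = 11.150647
t=5: π = [0.1816, 0.2542, 0.1989, 0.1719, 0.1934], E[r] = 2.7396, γ^t·E[r] = 1.617721, running G = 12.768368
t=6: π = [0.1816, 0.2542, 0.1989, 0.1719, 0.1934], E[r] = 2.7396, γ^t·E[r] = 1.455932, running G = 14.224300
t=7: π = [0.1816, 0.2542, 0.1989, 0.1719, 0.1934], E[r] = 2.7396, γ^t·E[r] = 1.310335, running G = 15.534635
t=8: π = [0.1816, 0.2542, 0.1989, 0.1719, 0.1934], E[r] = 2.7396, γ^t·E[r] = 1.179301, running G = 16.713936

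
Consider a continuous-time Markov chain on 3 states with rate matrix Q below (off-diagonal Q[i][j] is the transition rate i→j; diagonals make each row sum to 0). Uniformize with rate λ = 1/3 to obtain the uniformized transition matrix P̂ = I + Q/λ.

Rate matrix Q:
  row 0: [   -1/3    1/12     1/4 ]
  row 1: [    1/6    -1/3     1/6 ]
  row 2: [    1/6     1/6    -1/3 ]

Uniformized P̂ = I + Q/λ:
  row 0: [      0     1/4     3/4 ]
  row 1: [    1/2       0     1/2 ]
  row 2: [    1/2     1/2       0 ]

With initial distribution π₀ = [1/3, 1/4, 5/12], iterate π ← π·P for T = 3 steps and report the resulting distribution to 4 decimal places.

t=0: π = [0.3333, 0.2500, 0.4167]
t=1: π = [0.3333, 0.2917, 0.3750]
t=2: π = [0.3333, 0.2708, 0.3958]
t=3: π = [0.3333, 0.2813, 0.3854]

π = [0.3333, 0.2813, 0.3854]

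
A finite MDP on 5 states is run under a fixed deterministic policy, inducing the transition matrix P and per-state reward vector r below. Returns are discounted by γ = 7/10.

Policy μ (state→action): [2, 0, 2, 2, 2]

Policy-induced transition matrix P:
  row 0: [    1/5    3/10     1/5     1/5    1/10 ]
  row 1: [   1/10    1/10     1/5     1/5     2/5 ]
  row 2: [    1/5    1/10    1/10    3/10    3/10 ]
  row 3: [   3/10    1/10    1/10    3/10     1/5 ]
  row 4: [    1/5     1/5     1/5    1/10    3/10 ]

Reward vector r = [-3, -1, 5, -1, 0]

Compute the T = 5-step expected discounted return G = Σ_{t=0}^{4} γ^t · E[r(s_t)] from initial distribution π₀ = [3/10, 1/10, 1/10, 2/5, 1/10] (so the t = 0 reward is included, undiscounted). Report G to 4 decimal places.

t=0: π = [0.3000, 0.1000, 0.1000, 0.4000, 0.1000], E[r] = -0.9000, γ^t·E[r] = -0.900000, running G = -0.900000
t=1: π = [0.2300, 0.1700, 0.1500, 0.2400, 0.2100], E[r] = -0.3500, γ^t·E[r] = -0.245000, running G = -1.145000
t=2: π = [0.2070, 0.1670, 0.1610, 0.2180, 0.2470], E[r] = -0.2010, γ^t·E[r] = -0.098490, running G = -1.243490
t=3: π = [0.2051, 0.1661, 0.1621, 0.2132, 0.2535], E[r] = -0.1841, γ^t·E[r] = -0.063146, running G = -1.306636
t=4: π = [0.2047, 0.1664, 0.1625, 0.2122, 0.2543], E[r] = -0.1803, γ^t·E[r] = -0.043297, running G = -1.349934

G = -1.3499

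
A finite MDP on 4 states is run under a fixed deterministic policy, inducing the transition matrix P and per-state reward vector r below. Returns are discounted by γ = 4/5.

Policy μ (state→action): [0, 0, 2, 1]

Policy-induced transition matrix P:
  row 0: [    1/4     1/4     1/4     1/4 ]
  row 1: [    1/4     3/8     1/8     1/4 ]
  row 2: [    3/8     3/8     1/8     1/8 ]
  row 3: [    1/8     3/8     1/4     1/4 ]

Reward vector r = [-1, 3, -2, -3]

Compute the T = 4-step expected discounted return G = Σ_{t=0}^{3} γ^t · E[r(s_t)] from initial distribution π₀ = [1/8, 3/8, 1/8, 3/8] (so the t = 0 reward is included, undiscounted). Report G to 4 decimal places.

G = -0.8396

t=0: π = [0.1250, 0.3750, 0.1250, 0.3750], E[r] = -0.3750, γ^t·E[r] = -0.375000, running G = -0.375000
t=1: π = [0.2188, 0.3594, 0.1875, 0.2344], E[r] = -0.2188, γ^t·E[r] = -0.175000, running G = -0.550000
t=2: π = [0.2441, 0.3477, 0.1816, 0.2266], E[r] = -0.2441, γ^t·E[r] = -0.156250, running G = -0.706250
t=3: π = [0.2444, 0.3445, 0.1838, 0.2273], E[r] = -0.2605, γ^t·E[r] = -0.133375, running G = -0.839625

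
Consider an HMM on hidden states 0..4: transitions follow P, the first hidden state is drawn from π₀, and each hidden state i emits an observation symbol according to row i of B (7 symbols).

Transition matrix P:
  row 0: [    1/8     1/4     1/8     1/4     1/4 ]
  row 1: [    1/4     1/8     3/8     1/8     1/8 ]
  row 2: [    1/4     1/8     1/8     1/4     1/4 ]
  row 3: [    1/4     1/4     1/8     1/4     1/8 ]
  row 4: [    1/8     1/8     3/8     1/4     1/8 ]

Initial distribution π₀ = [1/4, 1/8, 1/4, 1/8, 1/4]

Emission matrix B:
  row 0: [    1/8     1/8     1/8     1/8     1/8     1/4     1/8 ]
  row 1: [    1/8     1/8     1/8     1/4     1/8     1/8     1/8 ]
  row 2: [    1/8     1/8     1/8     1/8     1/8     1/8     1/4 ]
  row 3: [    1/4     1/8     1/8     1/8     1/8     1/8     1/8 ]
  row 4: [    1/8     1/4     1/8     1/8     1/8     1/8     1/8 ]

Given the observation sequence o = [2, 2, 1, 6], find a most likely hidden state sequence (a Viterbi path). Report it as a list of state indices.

path = [4, 2, 4, 2]

t=0: δ = [3.125e-02, 1.562e-02, 3.125e-02, 1.562e-02, 3.125e-02]  (obs o_0=2)
t=1: δ = [9.766e-04, 9.766e-04, 1.465e-03, 9.766e-04, 9.766e-04]  ψ = [2, 0, 4, 0, 0]  (obs o_1=2)
t=2: δ = [4.578e-05, 3.052e-05, 4.578e-05, 4.578e-05, 9.155e-05]  ψ = [2, 0, 1, 2, 2]  (obs o_2=1)
t=3: δ = [1.431e-06, 1.431e-06, 8.583e-06, 2.861e-06, 1.431e-06]  ψ = [2, 0, 4, 4, 0]  (obs o_3=6)
backtrack: best end state = 2; path = [4, 2, 4, 2]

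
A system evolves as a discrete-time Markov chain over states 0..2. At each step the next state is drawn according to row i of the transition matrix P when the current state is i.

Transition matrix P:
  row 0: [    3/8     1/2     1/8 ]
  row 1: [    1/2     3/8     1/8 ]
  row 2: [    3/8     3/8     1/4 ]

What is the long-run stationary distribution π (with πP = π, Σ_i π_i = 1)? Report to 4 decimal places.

Balance equations π_j = Σ_i π_i·P[i][j]:
  π_0 = 3/8·π_0 + 1/2·π_1 + 3/8·π_2
  π_1 = 1/2·π_0 + 3/8·π_1 + 3/8·π_2
  normalize: π_0 + π_1 + π_2 = 1
Solving the linear system gives exactly π = [3/7, 3/7, 1/7].

π = [0.4286, 0.4286, 0.1429]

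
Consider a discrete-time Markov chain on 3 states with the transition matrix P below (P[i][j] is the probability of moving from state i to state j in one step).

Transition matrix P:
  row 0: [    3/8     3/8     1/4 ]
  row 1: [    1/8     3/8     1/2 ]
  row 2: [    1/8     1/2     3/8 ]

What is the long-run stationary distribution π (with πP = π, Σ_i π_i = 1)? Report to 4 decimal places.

π = [0.1667, 0.4259, 0.4074]

Balance equations π_j = Σ_i π_i·P[i][j]:
  π_0 = 3/8·π_0 + 1/8·π_1 + 1/8·π_2
  π_1 = 3/8·π_0 + 3/8·π_1 + 1/2·π_2
  normalize: π_0 + π_1 + π_2 = 1
Solving the linear system gives exactly π = [1/6, 23/54, 11/27].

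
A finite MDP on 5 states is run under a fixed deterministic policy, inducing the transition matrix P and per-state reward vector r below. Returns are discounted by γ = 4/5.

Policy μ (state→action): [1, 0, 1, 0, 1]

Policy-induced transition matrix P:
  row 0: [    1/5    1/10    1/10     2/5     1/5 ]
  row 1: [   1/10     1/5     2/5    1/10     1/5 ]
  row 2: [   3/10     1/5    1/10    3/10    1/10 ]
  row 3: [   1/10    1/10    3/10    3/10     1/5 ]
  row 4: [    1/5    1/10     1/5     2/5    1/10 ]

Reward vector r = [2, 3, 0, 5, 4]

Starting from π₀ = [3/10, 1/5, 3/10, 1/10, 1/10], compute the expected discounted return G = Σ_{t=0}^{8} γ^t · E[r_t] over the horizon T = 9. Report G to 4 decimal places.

t=0: π = [0.3000, 0.2000, 0.3000, 0.1000, 0.1000], E[r] = 2.1000, γ^t·E[r] = 2.100000, running G = 2.100000
t=1: π = [0.2000, 0.1500, 0.1900, 0.3000, 0.1600], E[r] = 2.9900, γ^t·E[r] = 2.392000, running G = 4.492000
t=2: π = [0.1740, 0.1340, 0.2210, 0.3060, 0.1650], E[r] = 2.9400, γ^t·E[r] = 1.881600, running G = 6.373600
t=3: π = [0.1781, 0.1355, 0.2179, 0.3071, 0.1614], E[r] = 2.9438, γ^t·E[r] = 1.507226, running G = 7.880826
t=4: π = [0.1775, 0.1353, 0.2182, 0.3069, 0.1621], E[r] = 2.9436, γ^t·E[r] = 1.205703, running G = 9.086528
t=5: π = [0.1776, 0.1354, 0.2182, 0.3069, 0.1620], E[r] = 2.9436, γ^t·E[r] = 0.964564, running G = 10.051093
t=6: π = [0.1776, 0.1354, 0.2182, 0.3069, 0.1620], E[r] = 2.9436, γ^t·E[r] = 0.771652, running G = 10.822745
t=7: π = [0.1776, 0.1354, 0.2182, 0.3069, 0.1620], E[r] = 2.9436, γ^t·E[r] = 0.617321, running G = 11.440066
t=8: π = [0.1776, 0.1354, 0.2182, 0.3069, 0.1620], E[r] = 2.9436, γ^t·E[r] = 0.493857, running G = 11.933923

G = 11.9339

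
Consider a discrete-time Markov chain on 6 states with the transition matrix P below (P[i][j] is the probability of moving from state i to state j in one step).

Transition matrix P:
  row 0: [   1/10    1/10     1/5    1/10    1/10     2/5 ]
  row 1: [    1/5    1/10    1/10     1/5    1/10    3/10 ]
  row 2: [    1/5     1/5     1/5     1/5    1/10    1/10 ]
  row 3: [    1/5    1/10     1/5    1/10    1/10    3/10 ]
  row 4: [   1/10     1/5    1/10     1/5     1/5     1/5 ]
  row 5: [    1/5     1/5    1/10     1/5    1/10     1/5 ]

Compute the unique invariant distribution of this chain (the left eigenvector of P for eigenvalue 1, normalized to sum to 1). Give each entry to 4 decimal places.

Balance equations π_j = Σ_i π_i·P[i][j]:
  π_0 = 1/10·π_0 + 1/5·π_1 + 1/5·π_2 + 1/5·π_3 + 1/10·π_4 + 1/5·π_5
  π_1 = 1/10·π_0 + 1/10·π_1 + 1/5·π_2 + 1/10·π_3 + 1/5·π_4 + 1/5·π_5
  π_2 = 1/5·π_0 + 1/10·π_1 + 1/5·π_2 + 1/5·π_3 + 1/10·π_4 + 1/10·π_5
  π_3 = 1/10·π_0 + 1/5·π_1 + 1/5·π_2 + 1/10·π_3 + 1/5·π_4 + 1/5·π_5
  π_4 = 1/10·π_0 + 1/10·π_1 + 1/10·π_2 + 1/10·π_3 + 1/5·π_4 + 1/10·π_5
  normalize: π_0 + π_1 + π_2 + π_3 + π_4 + π_5 = 1
Solving the linear system gives exactly π = [17/99, 1810/11979, 1457/9801, 181/1089, 1/9, 27083/107811].

π = [0.1717, 0.1511, 0.1487, 0.1662, 0.1111, 0.2512]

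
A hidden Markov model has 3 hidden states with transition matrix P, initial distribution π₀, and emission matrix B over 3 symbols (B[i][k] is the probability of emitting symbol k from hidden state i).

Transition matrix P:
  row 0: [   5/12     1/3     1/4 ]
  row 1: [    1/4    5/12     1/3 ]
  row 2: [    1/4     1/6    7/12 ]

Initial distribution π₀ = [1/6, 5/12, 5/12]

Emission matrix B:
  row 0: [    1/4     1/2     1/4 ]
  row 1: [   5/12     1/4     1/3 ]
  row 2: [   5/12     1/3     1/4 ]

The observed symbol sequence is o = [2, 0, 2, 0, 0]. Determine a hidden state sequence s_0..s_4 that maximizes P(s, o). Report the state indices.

t=0: δ = [4.167e-02, 1.389e-01, 1.042e-01]  (obs o_0=2)
t=1: δ = [8.681e-03, 2.411e-02, 2.532e-02]  ψ = [1, 1, 2]  (obs o_1=0)
t=2: δ = [1.582e-03, 3.349e-03, 3.692e-03]  ψ = [2, 1, 2]  (obs o_2=2)
t=3: δ = [2.308e-04, 5.814e-04, 8.974e-04]  ψ = [2, 1, 2]  (obs o_3=0)
t=4: δ = [5.609e-05, 1.009e-04, 2.181e-04]  ψ = [2, 1, 2]  (obs o_4=0)
backtrack: best end state = 2; path = [2, 2, 2, 2, 2]

path = [2, 2, 2, 2, 2]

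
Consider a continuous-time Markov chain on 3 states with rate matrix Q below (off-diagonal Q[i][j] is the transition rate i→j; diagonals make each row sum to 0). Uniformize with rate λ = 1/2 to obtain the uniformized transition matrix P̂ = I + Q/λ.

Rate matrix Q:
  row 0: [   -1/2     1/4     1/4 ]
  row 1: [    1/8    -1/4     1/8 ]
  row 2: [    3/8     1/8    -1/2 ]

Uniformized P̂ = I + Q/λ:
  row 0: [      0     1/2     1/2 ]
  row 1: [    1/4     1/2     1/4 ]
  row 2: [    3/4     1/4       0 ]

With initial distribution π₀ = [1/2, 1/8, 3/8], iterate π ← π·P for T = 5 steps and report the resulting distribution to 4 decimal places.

π = [0.3030, 0.4352, 0.2618]

t=0: π = [0.5000, 0.1250, 0.3750]
t=1: π = [0.3125, 0.4063, 0.2813]
t=2: π = [0.3125, 0.4297, 0.2578]
t=3: π = [0.3008, 0.4355, 0.2637]
t=4: π = [0.3066, 0.4341, 0.2593]
t=5: π = [0.3030, 0.4352, 0.2618]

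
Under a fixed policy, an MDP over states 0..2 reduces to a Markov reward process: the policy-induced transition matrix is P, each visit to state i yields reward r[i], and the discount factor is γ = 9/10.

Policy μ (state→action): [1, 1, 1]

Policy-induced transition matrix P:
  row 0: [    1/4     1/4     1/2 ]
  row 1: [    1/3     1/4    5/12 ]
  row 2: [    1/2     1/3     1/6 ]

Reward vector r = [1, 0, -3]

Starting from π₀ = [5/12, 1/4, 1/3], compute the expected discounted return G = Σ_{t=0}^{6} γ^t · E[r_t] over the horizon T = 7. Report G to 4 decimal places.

t=0: π = [0.4167, 0.2500, 0.3333], E[r] = -0.5833, γ^t·E[r] = -0.583333, running G = -0.583333
t=1: π = [0.3542, 0.2778, 0.3681], E[r] = -0.7500, γ^t·E[r] = -0.675000, running G = -1.258333
t=2: π = [0.3652, 0.2807, 0.3542], E[r] = -0.6973, γ^t·E[r] = -0.564844, running G = -1.823177
t=3: π = [0.3619, 0.2795, 0.3586], E[r] = -0.7137, γ^t·E[r] = -0.520313, running G = -2.343490
t=4: π = [0.3629, 0.2799, 0.3572], E[r] = -0.7086, γ^t·E[r] = -0.464935, running G = -2.808425
t=5: π = [0.3626, 0.2798, 0.3576], E[r] = -0.7102, γ^t·E[r] = -0.419378, running G = -3.227803
t=6: π = [0.3627, 0.2798, 0.3575], E[r] = -0.7097, γ^t·E[r] = -0.377178, running G = -3.604981

G = -3.6050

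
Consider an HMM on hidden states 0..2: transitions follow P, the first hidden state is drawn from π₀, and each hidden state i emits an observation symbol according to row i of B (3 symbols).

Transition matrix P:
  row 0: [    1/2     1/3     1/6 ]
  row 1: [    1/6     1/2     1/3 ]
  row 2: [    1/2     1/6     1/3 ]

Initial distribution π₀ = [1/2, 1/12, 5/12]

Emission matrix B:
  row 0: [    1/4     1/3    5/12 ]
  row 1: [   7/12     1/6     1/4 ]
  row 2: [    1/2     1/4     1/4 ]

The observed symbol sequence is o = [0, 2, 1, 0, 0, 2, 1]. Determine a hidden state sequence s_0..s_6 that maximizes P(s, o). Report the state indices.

t=0: δ = [1.250e-01, 4.861e-02, 2.083e-01]  (obs o_0=0)
t=1: δ = [4.340e-02, 1.042e-02, 1.736e-02]  ψ = [2, 0, 2]  (obs o_1=2)
t=2: δ = [7.234e-03, 2.411e-03, 1.808e-03]  ψ = [0, 0, 0]  (obs o_2=1)
t=3: δ = [9.042e-04, 1.407e-03, 6.028e-04]  ψ = [0, 0, 0]  (obs o_3=0)
t=4: δ = [1.130e-04, 4.103e-04, 2.344e-04]  ψ = [0, 1, 1]  (obs o_4=0)
t=5: δ = [4.884e-05, 5.128e-05, 3.419e-05]  ψ = [2, 1, 1]  (obs o_5=2)
t=6: δ = [8.140e-06, 4.273e-06, 4.273e-06]  ψ = [0, 1, 1]  (obs o_6=1)
backtrack: best end state = 0; path = [2, 0, 0, 1, 2, 0, 0]

path = [2, 0, 0, 1, 2, 0, 0]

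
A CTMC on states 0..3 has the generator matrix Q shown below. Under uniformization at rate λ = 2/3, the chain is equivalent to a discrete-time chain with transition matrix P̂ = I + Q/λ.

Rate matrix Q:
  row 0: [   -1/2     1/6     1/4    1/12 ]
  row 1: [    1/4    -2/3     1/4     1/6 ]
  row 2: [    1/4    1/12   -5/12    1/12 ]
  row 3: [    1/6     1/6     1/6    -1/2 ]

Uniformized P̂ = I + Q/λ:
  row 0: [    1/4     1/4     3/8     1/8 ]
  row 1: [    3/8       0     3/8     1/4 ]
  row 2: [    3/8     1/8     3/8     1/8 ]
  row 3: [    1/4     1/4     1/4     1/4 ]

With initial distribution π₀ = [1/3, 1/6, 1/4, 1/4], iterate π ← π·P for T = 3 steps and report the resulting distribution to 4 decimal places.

t=0: π = [0.3333, 0.1667, 0.2500, 0.2500]
t=1: π = [0.3021, 0.1771, 0.3438, 0.1771]
t=2: π = [0.3151, 0.1628, 0.3529, 0.1693]
t=3: π = [0.3145, 0.1652, 0.3538, 0.1665]

π = [0.3145, 0.1652, 0.3538, 0.1665]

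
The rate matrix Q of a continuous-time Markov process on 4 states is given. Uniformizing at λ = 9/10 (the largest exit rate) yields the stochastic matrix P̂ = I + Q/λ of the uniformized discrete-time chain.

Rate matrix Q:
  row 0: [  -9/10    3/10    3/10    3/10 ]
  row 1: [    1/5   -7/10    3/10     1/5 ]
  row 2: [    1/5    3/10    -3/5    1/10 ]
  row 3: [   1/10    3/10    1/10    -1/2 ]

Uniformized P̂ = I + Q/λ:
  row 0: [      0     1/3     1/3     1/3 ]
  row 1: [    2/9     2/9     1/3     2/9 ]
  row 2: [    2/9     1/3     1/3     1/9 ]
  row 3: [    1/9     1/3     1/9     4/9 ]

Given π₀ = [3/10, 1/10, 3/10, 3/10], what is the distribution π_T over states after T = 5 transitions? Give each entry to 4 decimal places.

t=0: π = [0.3000, 0.1000, 0.3000, 0.3000]
t=1: π = [0.1222, 0.3222, 0.2667, 0.2889]
t=2: π = [0.1630, 0.2975, 0.2691, 0.2704]
t=3: π = [0.1560, 0.3003, 0.2733, 0.2705]
t=4: π = [0.1575, 0.3000, 0.2732, 0.2693]
t=5: π = [0.1573, 0.3000, 0.2735, 0.2692]

π = [0.1573, 0.3000, 0.2735, 0.2692]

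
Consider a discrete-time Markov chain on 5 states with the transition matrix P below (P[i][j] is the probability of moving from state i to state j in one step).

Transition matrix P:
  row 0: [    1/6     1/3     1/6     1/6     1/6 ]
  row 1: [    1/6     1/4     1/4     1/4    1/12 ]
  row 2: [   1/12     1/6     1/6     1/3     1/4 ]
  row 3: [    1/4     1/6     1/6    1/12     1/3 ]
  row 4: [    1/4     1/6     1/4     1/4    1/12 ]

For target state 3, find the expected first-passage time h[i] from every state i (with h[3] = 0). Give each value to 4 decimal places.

h = [4.2793, 3.9229, 3.5983, 0.0000, 3.9526]

First-step conditioning: h[3] = 0; for i ≠ 3, h[i] = 1 + Σ_k P[i][k]·h[k].
  h[0] = 1 + 1/6·h[0] + 1/3·h[1] + 1/6·h[2] + 1/6·h[4]
  h[1] = 1 + 1/6·h[0] + 1/4·h[1] + 1/4·h[2] + 1/12·h[4]
  h[2] = 1 + 1/12·h[0] + 1/6·h[1] + 1/6·h[2] + 1/4·h[4]
  h[4] = 1 + 1/4·h[0] + 1/6·h[1] + 1/4·h[2] + 1/12·h[4]
Solving the 4×4 linear system over states ≠ 3 gives exactly h = [6051/1414, 5547/1414, 2544/707, 0, 5589/1414] (h[3] = 0 is the target).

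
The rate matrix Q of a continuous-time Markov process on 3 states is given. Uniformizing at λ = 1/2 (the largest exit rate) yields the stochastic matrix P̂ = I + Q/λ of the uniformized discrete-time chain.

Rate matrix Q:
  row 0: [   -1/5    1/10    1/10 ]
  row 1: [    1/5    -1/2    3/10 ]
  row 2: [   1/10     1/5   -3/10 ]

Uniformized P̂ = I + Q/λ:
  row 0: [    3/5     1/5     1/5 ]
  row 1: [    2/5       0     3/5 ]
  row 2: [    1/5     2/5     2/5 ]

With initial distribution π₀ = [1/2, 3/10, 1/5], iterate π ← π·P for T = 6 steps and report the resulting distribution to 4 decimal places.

t=0: π = [0.5000, 0.3000, 0.2000]
t=1: π = [0.4600, 0.1800, 0.3600]
t=2: π = [0.4200, 0.2360, 0.3440]
t=3: π = [0.4152, 0.2216, 0.3632]
t=4: π = [0.4104, 0.2283, 0.3613]
t=5: π = [0.4098, 0.2266, 0.3636]
t=6: π = [0.4092, 0.2274, 0.3634]

π = [0.4092, 0.2274, 0.3634]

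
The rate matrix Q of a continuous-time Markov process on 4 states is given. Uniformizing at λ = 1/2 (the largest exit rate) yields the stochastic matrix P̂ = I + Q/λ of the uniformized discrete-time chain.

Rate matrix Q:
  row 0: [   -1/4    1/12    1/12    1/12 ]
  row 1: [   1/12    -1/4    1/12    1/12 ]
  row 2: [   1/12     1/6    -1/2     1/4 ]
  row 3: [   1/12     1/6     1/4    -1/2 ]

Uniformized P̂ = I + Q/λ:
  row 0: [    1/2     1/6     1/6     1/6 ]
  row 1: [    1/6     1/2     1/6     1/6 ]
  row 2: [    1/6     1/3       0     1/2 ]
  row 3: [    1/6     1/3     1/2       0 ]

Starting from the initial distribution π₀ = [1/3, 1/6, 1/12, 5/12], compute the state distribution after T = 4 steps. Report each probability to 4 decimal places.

π = [0.2510, 0.3489, 0.1896, 0.2105]

t=0: π = [0.3333, 0.1667, 0.0833, 0.4167]
t=1: π = [0.2778, 0.3056, 0.2917, 0.1250]
t=2: π = [0.2593, 0.3380, 0.1597, 0.2431]
t=3: π = [0.2531, 0.3465, 0.2211, 0.1794]
t=4: π = [0.2510, 0.3489, 0.1896, 0.2105]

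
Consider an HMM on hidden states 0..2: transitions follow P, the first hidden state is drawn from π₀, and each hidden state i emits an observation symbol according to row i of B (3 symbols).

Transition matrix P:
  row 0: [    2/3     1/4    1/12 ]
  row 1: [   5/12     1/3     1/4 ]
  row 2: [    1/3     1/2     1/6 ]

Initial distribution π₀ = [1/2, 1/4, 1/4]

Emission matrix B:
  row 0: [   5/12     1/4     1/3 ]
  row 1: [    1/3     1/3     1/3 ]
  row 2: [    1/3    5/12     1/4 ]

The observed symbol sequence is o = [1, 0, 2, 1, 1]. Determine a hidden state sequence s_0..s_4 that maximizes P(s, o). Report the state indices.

path = [0, 0, 0, 0, 0]

t=0: δ = [1.250e-01, 8.333e-02, 1.042e-01]  (obs o_0=1)
t=1: δ = [3.472e-02, 1.736e-02, 6.944e-03]  ψ = [0, 2, 1]  (obs o_1=0)
t=2: δ = [7.716e-03, 2.894e-03, 1.085e-03]  ψ = [0, 0, 1]  (obs o_2=2)
t=3: δ = [1.286e-03, 6.430e-04, 3.014e-04]  ψ = [0, 0, 1]  (obs o_3=1)
t=4: δ = [2.143e-04, 1.072e-04, 6.698e-05]  ψ = [0, 0, 1]  (obs o_4=1)
backtrack: best end state = 0; path = [0, 0, 0, 0, 0]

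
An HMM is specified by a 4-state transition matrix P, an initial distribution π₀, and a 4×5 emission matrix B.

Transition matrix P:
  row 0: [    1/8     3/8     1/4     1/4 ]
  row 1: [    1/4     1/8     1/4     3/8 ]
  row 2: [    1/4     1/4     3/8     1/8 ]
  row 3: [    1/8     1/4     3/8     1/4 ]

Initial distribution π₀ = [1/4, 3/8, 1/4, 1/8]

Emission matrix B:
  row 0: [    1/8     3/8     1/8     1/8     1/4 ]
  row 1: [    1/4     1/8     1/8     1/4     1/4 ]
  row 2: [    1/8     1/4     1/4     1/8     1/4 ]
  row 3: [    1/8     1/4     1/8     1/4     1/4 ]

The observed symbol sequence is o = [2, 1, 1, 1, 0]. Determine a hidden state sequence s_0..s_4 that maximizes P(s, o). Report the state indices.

path = [2, 2, 2, 0, 1]

t=0: δ = [3.125e-02, 4.688e-02, 6.250e-02, 1.562e-02]  (obs o_0=2)
t=1: δ = [5.859e-03, 1.953e-03, 5.859e-03, 4.395e-03]  ψ = [2, 2, 2, 1]  (obs o_1=1)
t=2: δ = [5.493e-04, 2.747e-04, 5.493e-04, 3.662e-04]  ψ = [2, 0, 2, 0]  (obs o_2=1)
t=3: δ = [5.150e-05, 2.575e-05, 5.150e-05, 3.433e-05]  ψ = [2, 0, 2, 0]  (obs o_3=1)
t=4: δ = [1.609e-06, 4.828e-06, 2.414e-06, 1.609e-06]  ψ = [2, 0, 2, 0]  (obs o_4=0)
backtrack: best end state = 1; path = [2, 2, 2, 0, 1]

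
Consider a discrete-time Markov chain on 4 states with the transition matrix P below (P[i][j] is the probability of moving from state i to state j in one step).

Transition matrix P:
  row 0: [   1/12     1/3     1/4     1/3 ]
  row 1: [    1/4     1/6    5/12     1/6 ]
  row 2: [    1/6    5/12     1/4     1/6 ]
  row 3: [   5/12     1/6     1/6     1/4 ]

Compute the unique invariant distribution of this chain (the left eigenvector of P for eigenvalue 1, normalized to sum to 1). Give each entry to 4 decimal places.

Balance equations π_j = Σ_i π_i·P[i][j]:
  π_0 = 1/12·π_0 + 1/4·π_1 + 1/6·π_2 + 5/12·π_3
  π_1 = 1/3·π_0 + 1/6·π_1 + 5/12·π_2 + 1/6·π_3
  π_2 = 1/4·π_0 + 5/12·π_1 + 1/4·π_2 + 1/6·π_3
  normalize: π_0 + π_1 + π_2 + π_3 = 1
Solving the linear system gives exactly π = [67/296, 81/296, 41/148, 33/148].

π = [0.2264, 0.2736, 0.2770, 0.2230]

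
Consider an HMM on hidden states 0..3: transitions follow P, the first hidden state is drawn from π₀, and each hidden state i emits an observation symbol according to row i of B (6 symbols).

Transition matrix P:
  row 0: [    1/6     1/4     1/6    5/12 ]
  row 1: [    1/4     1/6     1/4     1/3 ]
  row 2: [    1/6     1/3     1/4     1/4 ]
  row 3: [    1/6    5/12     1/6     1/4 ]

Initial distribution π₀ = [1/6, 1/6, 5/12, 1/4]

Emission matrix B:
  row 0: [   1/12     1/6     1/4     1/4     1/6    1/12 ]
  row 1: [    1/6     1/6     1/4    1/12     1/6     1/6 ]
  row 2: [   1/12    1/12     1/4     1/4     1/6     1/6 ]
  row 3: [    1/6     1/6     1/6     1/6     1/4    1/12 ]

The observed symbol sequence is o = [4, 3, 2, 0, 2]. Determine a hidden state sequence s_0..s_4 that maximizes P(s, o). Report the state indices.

t=0: δ = [2.778e-02, 2.778e-02, 6.944e-02, 6.250e-02]  (obs o_0=4)
t=1: δ = [2.894e-03, 2.170e-03, 4.340e-03, 2.894e-03]  ψ = [2, 3, 2, 2]  (obs o_1=3)
t=2: δ = [1.808e-04, 3.617e-04, 2.713e-04, 2.009e-04]  ψ = [2, 2, 2, 0]  (obs o_2=2)
t=3: δ = [7.535e-06, 1.507e-05, 7.535e-06, 2.009e-05]  ψ = [1, 2, 1, 1]  (obs o_3=0)
t=4: δ = [9.419e-07, 2.093e-06, 9.419e-07, 8.372e-07]  ψ = [1, 3, 1, 1]  (obs o_4=2)
backtrack: best end state = 1; path = [2, 2, 1, 3, 1]

path = [2, 2, 1, 3, 1]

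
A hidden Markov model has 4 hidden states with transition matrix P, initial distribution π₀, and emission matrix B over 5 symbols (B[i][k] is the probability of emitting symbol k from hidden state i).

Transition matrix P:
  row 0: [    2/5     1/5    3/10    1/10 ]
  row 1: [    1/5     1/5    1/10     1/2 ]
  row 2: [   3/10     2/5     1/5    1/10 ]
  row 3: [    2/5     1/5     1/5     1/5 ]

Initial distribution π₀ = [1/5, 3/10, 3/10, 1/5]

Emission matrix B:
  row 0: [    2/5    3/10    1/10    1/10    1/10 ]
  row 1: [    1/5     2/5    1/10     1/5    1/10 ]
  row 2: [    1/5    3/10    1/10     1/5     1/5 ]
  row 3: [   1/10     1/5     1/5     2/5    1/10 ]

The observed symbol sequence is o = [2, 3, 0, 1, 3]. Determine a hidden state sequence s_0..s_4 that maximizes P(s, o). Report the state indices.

t=0: δ = [2.000e-02, 3.000e-02, 3.000e-02, 4.000e-02]  (obs o_0=2)
t=1: δ = [1.600e-03, 2.400e-03, 1.600e-03, 6.000e-03]  ψ = [3, 2, 3, 1]  (obs o_1=3)
t=2: δ = [9.600e-04, 2.400e-04, 2.400e-04, 1.200e-04]  ψ = [3, 3, 3, 1]  (obs o_2=0)
t=3: δ = [1.152e-04, 7.680e-05, 8.640e-05, 2.400e-05]  ψ = [0, 0, 0, 1]  (obs o_3=1)
t=4: δ = [4.608e-06, 6.912e-06, 6.912e-06, 1.536e-05]  ψ = [0, 2, 0, 1]  (obs o_4=3)
backtrack: best end state = 3; path = [1, 3, 0, 1, 3]

path = [1, 3, 0, 1, 3]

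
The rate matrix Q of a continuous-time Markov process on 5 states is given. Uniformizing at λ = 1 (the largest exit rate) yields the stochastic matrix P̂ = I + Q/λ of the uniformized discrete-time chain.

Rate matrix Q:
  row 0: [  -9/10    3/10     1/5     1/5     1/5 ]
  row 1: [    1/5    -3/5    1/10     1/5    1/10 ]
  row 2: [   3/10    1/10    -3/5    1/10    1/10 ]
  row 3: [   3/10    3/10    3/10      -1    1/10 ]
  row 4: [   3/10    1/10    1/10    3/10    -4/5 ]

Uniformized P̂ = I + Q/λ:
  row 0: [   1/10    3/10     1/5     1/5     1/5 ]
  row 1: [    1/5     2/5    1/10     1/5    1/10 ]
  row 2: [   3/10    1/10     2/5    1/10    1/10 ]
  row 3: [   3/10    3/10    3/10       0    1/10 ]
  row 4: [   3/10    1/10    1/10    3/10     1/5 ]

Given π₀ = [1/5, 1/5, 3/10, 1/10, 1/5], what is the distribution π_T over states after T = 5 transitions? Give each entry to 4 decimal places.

t=0: π = [0.2000, 0.2000, 0.3000, 0.1000, 0.2000]
t=1: π = [0.2400, 0.2200, 0.2300, 0.1700, 0.1400]
t=2: π = [0.2300, 0.2480, 0.2270, 0.1570, 0.1380]
t=3: π = [0.2292, 0.2518, 0.2225, 0.1597, 0.1368]
t=4: π = [0.2290, 0.2533, 0.2216, 0.1595, 0.1366]
t=5: π = [0.2289, 0.2537, 0.2213, 0.1596, 0.1366]

π = [0.2289, 0.2537, 0.2213, 0.1596, 0.1366]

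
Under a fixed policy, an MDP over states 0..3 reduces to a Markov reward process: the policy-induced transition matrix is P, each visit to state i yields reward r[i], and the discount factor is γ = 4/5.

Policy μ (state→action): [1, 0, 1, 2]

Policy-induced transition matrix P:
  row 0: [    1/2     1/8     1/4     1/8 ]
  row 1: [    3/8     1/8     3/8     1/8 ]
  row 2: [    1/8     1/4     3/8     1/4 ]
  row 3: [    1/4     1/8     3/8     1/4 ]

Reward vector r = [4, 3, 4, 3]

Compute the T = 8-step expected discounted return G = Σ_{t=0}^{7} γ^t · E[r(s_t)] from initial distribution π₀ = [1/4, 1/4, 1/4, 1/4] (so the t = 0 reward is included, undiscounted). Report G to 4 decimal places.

t=0: π = [0.2500, 0.2500, 0.2500, 0.2500], E[r] = 3.5000, γ^t·E[r] = 3.500000, running G = 3.500000
t=1: π = [0.3125, 0.1563, 0.3438, 0.1875], E[r] = 3.6563, γ^t·E[r] = 2.925000, running G = 6.425000
t=2: π = [0.3047, 0.1680, 0.3359, 0.1914], E[r] = 3.6406, γ^t·E[r] = 2.330000, running G = 8.755000
t=3: π = [0.3052, 0.1670, 0.3369, 0.1909], E[r] = 3.6421, γ^t·E[r] = 1.864750, running G = 10.619750
t=4: π = [0.3051, 0.1671, 0.3369, 0.1910], E[r] = 3.6419, γ^t·E[r] = 1.491725, running G = 12.111475
t=5: π = [0.3050, 0.1671, 0.3369, 0.1910], E[r] = 3.6419, γ^t·E[r] = 1.193383, running G = 13.304858
t=6: π = [0.3050, 0.1671, 0.3369, 0.1910], E[r] = 3.6419, γ^t·E[r] = 0.954705, running G = 14.259563
t=7: π = [0.3050, 0.1671, 0.3369, 0.1910], E[r] = 3.6419, γ^t·E[r] = 0.763764, running G = 15.023326

G = 15.0233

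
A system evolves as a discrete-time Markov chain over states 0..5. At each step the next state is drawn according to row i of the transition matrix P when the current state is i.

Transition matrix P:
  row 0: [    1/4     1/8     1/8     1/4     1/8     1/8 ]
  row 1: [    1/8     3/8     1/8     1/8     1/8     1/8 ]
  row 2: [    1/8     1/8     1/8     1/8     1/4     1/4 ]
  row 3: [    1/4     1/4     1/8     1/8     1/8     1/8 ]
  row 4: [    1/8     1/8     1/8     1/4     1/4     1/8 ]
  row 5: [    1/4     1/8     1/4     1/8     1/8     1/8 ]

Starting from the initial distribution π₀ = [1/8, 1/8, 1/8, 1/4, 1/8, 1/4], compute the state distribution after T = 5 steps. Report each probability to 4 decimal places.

t=0: π = [0.1250, 0.1250, 0.1250, 0.2500, 0.1250, 0.2500]
t=1: π = [0.2031, 0.1875, 0.1563, 0.1563, 0.1563, 0.1406]
t=2: π = [0.1875, 0.1914, 0.1426, 0.1699, 0.1641, 0.1445]
t=3: π = [0.1877, 0.1941, 0.1431, 0.1689, 0.1633, 0.1428]
t=4: π = [0.1874, 0.1946, 0.1429, 0.1689, 0.1633, 0.1429]
t=5: π = [0.1874, 0.1948, 0.1429, 0.1688, 0.1633, 0.1429]

π = [0.1874, 0.1948, 0.1429, 0.1688, 0.1633, 0.1429]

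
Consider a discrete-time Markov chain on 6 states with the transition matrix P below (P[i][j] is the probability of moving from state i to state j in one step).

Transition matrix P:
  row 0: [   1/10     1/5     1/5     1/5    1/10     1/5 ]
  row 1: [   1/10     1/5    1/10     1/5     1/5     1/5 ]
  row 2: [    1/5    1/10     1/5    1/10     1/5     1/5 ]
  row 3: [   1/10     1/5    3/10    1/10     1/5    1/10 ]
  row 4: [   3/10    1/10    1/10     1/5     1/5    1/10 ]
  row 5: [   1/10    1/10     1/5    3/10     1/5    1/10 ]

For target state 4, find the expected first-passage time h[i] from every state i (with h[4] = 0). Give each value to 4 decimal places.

h = [5.8515, 5.3143, 5.3728, 5.3243, 0.0000, 5.3205]

First-step conditioning: h[4] = 0; for i ≠ 4, h[i] = 1 + Σ_k P[i][k]·h[k].
  h[0] = 1 + 1/10·h[0] + 1/5·h[1] + 1/5·h[2] + 1/5·h[3] + 1/5·h[5]
  h[1] = 1 + 1/10·h[0] + 1/5·h[1] + 1/10·h[2] + 1/5·h[3] + 1/5·h[5]
  h[2] = 1 + 1/5·h[0] + 1/10·h[1] + 1/5·h[2] + 1/10·h[3] + 1/5·h[5]
  h[3] = 1 + 1/10·h[0] + 1/5·h[1] + 3/10·h[2] + 1/10·h[3] + 1/10·h[5]
  h[5] = 1 + 1/10·h[0] + 1/10·h[1] + 1/5·h[2] + 3/10·h[3] + 1/10·h[5]
Solving the 5×5 linear system over states ≠ 4 gives exactly h = [121870/20827, 110680/20827, 111900/20827, 110890/20827, 0, 110810/20827] (h[4] = 0 is the target).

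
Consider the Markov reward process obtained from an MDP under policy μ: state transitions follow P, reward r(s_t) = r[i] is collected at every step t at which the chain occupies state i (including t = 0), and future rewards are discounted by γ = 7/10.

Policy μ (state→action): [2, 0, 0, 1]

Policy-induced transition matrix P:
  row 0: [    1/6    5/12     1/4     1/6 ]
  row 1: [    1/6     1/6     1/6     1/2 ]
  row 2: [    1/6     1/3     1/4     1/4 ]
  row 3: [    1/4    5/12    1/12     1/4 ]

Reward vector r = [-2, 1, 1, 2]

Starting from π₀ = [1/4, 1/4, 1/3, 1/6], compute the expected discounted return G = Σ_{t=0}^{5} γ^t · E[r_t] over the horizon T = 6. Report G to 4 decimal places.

t=0: π = [0.2500, 0.2500, 0.3333, 0.1667], E[r] = 0.4167, γ^t·E[r] = 0.416667, running G = 0.416667
t=1: π = [0.1806, 0.3264, 0.2014, 0.2917], E[r] = 0.7500, γ^t·E[r] = 0.525000, running G = 0.941667
t=2: π = [0.1910, 0.3183, 0.1742, 0.3166], E[r] = 0.7436, γ^t·E[r] = 0.364381, running G = 1.306047
t=3: π = [0.1930, 0.3226, 0.1707, 0.3137], E[r] = 0.7345, γ^t·E[r] = 0.251940, running G = 1.557988
t=4: π = [0.1928, 0.3218, 0.1708, 0.3146], E[r] = 0.7361, γ^t·E[r] = 0.176748, running G = 1.734736
t=5: π = [0.1929, 0.3220, 0.1708, 0.3144], E[r] = 0.7357, γ^t·E[r] = 0.123656, running G = 1.858392

G = 1.8584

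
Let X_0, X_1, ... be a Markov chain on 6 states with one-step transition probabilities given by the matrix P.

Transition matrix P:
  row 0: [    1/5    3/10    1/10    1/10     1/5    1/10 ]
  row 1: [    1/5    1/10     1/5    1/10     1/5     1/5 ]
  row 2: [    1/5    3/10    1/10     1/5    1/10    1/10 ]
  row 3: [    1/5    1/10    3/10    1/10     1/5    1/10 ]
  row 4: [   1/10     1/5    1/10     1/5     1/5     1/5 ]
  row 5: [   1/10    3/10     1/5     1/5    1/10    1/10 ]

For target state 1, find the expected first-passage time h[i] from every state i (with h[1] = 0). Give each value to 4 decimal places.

h = [3.9380, 0.0000, 3.9697, 4.7319, 4.4147, 3.9729]

First-step conditioning: h[1] = 0; for i ≠ 1, h[i] = 1 + Σ_k P[i][k]·h[k].
  h[0] = 1 + 1/5·h[0] + 1/10·h[2] + 1/10·h[3] + 1/5·h[4] + 1/10·h[5]
  h[2] = 1 + 1/5·h[0] + 1/10·h[2] + 1/5·h[3] + 1/10·h[4] + 1/10·h[5]
  h[3] = 1 + 1/5·h[0] + 3/10·h[2] + 1/10·h[3] + 1/5·h[4] + 1/10·h[5]
  h[4] = 1 + 1/10·h[0] + 1/10·h[2] + 1/5·h[3] + 1/5·h[4] + 1/5·h[5]
  h[5] = 1 + 1/10·h[0] + 1/5·h[2] + 1/5·h[3] + 1/10·h[4] + 1/10·h[5]
Solving the 5×5 linear system over states ≠ 1 gives exactly h = [24825/6304, 0, 25025/6304, 14915/3152, 13915/3152, 25045/6304] (h[1] = 0 is the target).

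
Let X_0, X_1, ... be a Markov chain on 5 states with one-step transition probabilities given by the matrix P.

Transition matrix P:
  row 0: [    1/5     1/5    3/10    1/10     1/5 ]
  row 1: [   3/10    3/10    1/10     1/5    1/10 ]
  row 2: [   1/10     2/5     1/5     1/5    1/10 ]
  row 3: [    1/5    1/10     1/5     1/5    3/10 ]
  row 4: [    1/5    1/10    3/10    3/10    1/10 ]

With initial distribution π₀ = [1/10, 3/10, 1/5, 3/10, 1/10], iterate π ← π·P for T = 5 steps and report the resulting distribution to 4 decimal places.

t=0: π = [0.1000, 0.3000, 0.2000, 0.3000, 0.1000]
t=1: π = [0.2100, 0.2300, 0.1900, 0.2000, 0.1700]
t=2: π = [0.2040, 0.2240, 0.2150, 0.1960, 0.1610]
t=3: π = [0.2009, 0.2297, 0.2141, 0.1957, 0.1596]
t=4: π = [0.2016, 0.2303, 0.2131, 0.1959, 0.1592]
t=5: π = [0.2017, 0.2301, 0.2131, 0.1958, 0.1593]

π = [0.2017, 0.2301, 0.2131, 0.1958, 0.1593]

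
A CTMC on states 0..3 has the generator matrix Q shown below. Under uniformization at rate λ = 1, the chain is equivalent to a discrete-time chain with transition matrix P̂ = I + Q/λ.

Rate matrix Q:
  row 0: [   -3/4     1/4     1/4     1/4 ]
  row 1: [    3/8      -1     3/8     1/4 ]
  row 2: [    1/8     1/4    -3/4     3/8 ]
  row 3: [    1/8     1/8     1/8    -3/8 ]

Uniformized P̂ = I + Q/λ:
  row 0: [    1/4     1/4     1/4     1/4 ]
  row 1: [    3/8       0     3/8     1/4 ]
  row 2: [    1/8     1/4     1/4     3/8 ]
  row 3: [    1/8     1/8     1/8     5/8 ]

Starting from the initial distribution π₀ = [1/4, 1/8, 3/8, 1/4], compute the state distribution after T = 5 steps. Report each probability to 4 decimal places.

t=0: π = [0.2500, 0.1250, 0.3750, 0.2500]
t=1: π = [0.1875, 0.1875, 0.2344, 0.3906]
t=2: π = [0.1953, 0.1543, 0.2246, 0.4258]
t=3: π = [0.1880, 0.1582, 0.2161, 0.4377]
t=4: π = [0.1880, 0.1557, 0.2151, 0.4412]
t=5: π = [0.1874, 0.1559, 0.2143, 0.4423]

π = [0.1874, 0.1559, 0.2143, 0.4423]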